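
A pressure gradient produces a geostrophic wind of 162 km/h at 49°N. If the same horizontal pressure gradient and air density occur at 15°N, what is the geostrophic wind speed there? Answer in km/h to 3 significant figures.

472 km/h

With the same pressure gradient and density, V_g ∝ 1/f ∝ 1/sin φ.
V₂ = V₁ · sin φ₁ / sin φ₂ = 162 × sin 49° / sin 15°
V₂ = 162 × 0.7547/0.2588 = 472 km/h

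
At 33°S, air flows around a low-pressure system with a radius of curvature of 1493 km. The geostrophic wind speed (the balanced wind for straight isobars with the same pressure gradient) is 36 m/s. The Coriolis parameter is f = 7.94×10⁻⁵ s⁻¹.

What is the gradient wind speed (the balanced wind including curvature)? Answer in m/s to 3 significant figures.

28.9 m/s

Around a low, centrifugal force acts outward with Coriolis, so pressure-gradient force balances both:
(1/ρ)|∂P/∂n| = fV + V²/R  →  V² + fR·V − fR·V_g = 0
With fR = 7.94×10⁻⁵ × 1493×10³ m = 119 m/s:
V = [−fR + √((fR)² + 4 fR V_g)]/2 = [−119 + √(119² + 4×119×36)]/2 = 28.9 m/s
Subgeostrophic (V < V_g = 36 m/s), as expected around a low.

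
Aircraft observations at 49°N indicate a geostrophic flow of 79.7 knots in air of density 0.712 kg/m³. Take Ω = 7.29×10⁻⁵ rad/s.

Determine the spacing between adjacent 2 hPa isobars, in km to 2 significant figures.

62 km

Coriolis parameter at 49°N:
f = 2Ω sin φ = 2 × 7.29×10⁻⁵ × sin 49° = 1.10×10⁻⁴ s⁻¹
Wind speed in SI: 79.7 knots = 41.0 m/s
Geostrophic balance rearranged: |∂P/∂n| = f ρ V_g
|∂P/∂n| = 1.10×10⁻⁴ × 0.712 × 41.0 = 3.21×10⁻³ Pa/m
Isobar spacing: Δn = ΔP/|∂P/∂n| = 200 Pa / 3.21×10⁻³ Pa/m = 62261 m ≈ 62 km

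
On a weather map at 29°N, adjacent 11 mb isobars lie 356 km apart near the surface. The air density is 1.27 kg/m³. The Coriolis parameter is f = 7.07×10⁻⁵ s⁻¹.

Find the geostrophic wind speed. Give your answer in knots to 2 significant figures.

Pressure gradient: |∂P/∂n| = 1100 Pa / 356000 m = 3.09×10⁻³ Pa/m
Geostrophic balance (pressure-gradient force = Coriolis force):
V_g = (1/(fρ)) |∂P/∂n| = 3.09×10⁻³ / (7.07×10⁻⁵ × 1.27) = 34.4 m/s
Converting: 34.4 m/s × 1.944 = 67 knots

67 knots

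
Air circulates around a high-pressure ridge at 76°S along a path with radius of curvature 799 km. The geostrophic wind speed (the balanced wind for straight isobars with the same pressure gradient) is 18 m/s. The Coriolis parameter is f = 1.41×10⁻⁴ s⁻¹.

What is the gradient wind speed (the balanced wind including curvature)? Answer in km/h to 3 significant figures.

81.0 km/h

Around a high, pressure-gradient force acts outward with centrifugal, so Coriolis balances both:
fV = (1/ρ)|∂P/∂n| + V²/R  →  V² − fR·V + fR·V_g = 0
With fR = 1.41×10⁻⁴ × 799×10³ m = 113 m/s:
V = [fR − √((fR)² − 4 fR V_g)]/2 = [113 − √(113² − 4×113×18)]/2 = 22.5 m/s
Supergeostrophic (V > V_g = 18 m/s), as expected around a high.
Converting: 22.5 m/s × 3.6 = 81.0 km/h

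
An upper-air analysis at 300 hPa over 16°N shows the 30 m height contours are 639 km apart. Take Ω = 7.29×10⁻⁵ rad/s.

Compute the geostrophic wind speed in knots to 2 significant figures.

22 knots

Coriolis parameter at 16°N:
f = 2Ω sin φ = 2 × 7.29×10⁻⁵ × sin 16° = 4.02×10⁻⁵ s⁻¹
Height gradient: |∂Z/∂n| = 30 m / 639000 m = 4.69×10⁻⁵
On a pressure surface, geostrophic balance gives V_g = (g/f)|∂Z/∂n|:
V_g = 9.81 × 4.69×10⁻⁵ / 4.02×10⁻⁵ = 11.5 m/s
Converting: 11.5 m/s × 1.944 = 22 knots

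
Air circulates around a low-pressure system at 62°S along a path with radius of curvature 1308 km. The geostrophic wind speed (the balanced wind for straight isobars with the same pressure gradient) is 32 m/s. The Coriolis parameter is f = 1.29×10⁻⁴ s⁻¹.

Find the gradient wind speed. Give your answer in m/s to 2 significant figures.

28 m/s

Around a low, centrifugal force acts outward with Coriolis, so pressure-gradient force balances both:
(1/ρ)|∂P/∂n| = fV + V²/R  →  V² + fR·V − fR·V_g = 0
With fR = 1.29×10⁻⁴ × 1308×10³ m = 169 m/s:
V = [−fR + √((fR)² + 4 fR V_g)]/2 = [−169 + √(169² + 4×169×32)]/2 = 27.5 m/s
Subgeostrophic (V < V_g = 32 m/s), as expected around a low.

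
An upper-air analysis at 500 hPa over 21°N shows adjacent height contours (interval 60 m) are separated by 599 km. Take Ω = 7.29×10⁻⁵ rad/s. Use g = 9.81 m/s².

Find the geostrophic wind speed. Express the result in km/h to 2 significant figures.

Coriolis parameter at 21°N:
f = 2Ω sin φ = 2 × 7.29×10⁻⁵ × sin 21° = 5.23×10⁻⁵ s⁻¹
Height gradient: |∂Z/∂n| = 60 m / 599000 m = 1.00×10⁻⁴
On a pressure surface, geostrophic balance gives V_g = (g/f)|∂Z/∂n|:
V_g = 9.81 × 1.00×10⁻⁴ / 5.23×10⁻⁵ = 18.8 m/s
Converting: 18.8 m/s × 3.6 = 68 km/h

68 km/h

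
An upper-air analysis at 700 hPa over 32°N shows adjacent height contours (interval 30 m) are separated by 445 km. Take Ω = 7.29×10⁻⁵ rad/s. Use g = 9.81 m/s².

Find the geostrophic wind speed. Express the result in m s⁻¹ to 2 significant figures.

Coriolis parameter at 32°N:
f = 2Ω sin φ = 2 × 7.29×10⁻⁵ × sin 32° = 7.73×10⁻⁵ s⁻¹
Height gradient: |∂Z/∂n| = 30 m / 445000 m = 6.74×10⁻⁵
On a pressure surface, geostrophic balance gives V_g = (g/f)|∂Z/∂n|:
V_g = 9.81 × 6.74×10⁻⁵ / 7.73×10⁻⁵ = 8.56 m/s

8.6 m s⁻¹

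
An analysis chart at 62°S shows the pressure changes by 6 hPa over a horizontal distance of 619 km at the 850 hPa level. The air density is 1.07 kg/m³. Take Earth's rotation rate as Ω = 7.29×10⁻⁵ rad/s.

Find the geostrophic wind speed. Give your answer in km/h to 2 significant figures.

25 km/h

Coriolis parameter at 62°S:
f = 2Ω sin φ = 2 × 7.29×10⁻⁵ × sin 62° = 1.29×10⁻⁴ s⁻¹
Pressure gradient: |∂P/∂n| = 600 Pa / 619000 m = 9.69×10⁻⁴ Pa/m
Geostrophic balance (pressure-gradient force = Coriolis force):
V_g = (1/(fρ)) |∂P/∂n| = 9.69×10⁻⁴ / (1.29×10⁻⁴ × 1.07) = 7.04 m/s
Converting: 7.04 m/s × 3.6 = 25 km/h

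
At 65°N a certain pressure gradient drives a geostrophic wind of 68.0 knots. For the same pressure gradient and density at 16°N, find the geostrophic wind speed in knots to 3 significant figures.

224 knots

With the same pressure gradient and density, V_g ∝ 1/f ∝ 1/sin φ.
V₂ = V₁ · sin φ₁ / sin φ₂ = 68.0 × sin 65° / sin 16°
V₂ = 68.0 × 0.9063/0.2756 = 224 knots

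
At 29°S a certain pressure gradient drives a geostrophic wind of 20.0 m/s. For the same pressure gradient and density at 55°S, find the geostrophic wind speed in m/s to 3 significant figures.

11.8 m/s

With the same pressure gradient and density, V_g ∝ 1/f ∝ 1/sin φ.
V₂ = V₁ · sin φ₁ / sin φ₂ = 20.0 × sin 29° / sin 55°
V₂ = 20.0 × 0.4848/0.8192 = 11.8 m/s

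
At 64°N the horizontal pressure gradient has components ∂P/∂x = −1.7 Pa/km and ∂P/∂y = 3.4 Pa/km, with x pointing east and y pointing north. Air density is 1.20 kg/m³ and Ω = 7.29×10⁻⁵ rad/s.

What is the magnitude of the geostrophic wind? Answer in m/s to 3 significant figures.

24.2 m/s

Coriolis parameter at 64°N:
f = 2Ω sin φ = 2 × 7.29×10⁻⁵ × sin 64° = 1.31×10⁻⁴ s⁻¹
Component geostrophic relations (x east, y north):
u_g = −(1/(fρ)) ∂P/∂y,  v_g = (1/(fρ)) ∂P/∂x
u_g = −(3.4×10⁻³)/(1.31×10⁻⁴ × 1.20) = −21.6 m/s;  v_g = (−1.7×10⁻³)/(1.31×10⁻⁴ × 1.20) = −10.8 m/s
|V_g| = √(u_g² + v_g²) = 24.2 m/s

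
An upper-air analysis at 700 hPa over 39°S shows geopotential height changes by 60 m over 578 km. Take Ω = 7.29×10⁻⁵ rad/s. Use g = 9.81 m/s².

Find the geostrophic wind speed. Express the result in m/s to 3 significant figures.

11.1 m/s

Coriolis parameter at 39°S:
f = 2Ω sin φ = 2 × 7.29×10⁻⁵ × sin 39° = 9.18×10⁻⁵ s⁻¹
Height gradient: |∂Z/∂n| = 60 m / 578000 m = 1.04×10⁻⁴
On a pressure surface, geostrophic balance gives V_g = (g/f)|∂Z/∂n|:
V_g = 9.81 × 1.04×10⁻⁴ / 9.18×10⁻⁵ = 11.1 m/s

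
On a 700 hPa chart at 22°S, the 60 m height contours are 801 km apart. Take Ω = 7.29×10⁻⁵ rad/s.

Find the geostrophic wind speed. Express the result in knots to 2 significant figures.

26 knots

Coriolis parameter at 22°S:
f = 2Ω sin φ = 2 × 7.29×10⁻⁵ × sin 22° = 5.46×10⁻⁵ s⁻¹
Height gradient: |∂Z/∂n| = 60 m / 801000 m = 7.49×10⁻⁵
On a pressure surface, geostrophic balance gives V_g = (g/f)|∂Z/∂n|:
V_g = 9.81 × 7.49×10⁻⁵ / 5.46×10⁻⁵ = 13.5 m/s
Converting: 13.5 m/s × 1.944 = 26 knots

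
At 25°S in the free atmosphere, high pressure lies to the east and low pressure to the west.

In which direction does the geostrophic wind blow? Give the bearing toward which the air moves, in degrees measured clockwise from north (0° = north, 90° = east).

The pressure-gradient force points toward the west (bearing 270°).
Geostrophic balance: in the Southern Hemisphere the Coriolis force deflects motion to the left, so the geostrophic wind blows 90° to the left of the pressure-gradient force (low pressure on the right).
Rotating 270° by 90° counterclockwise gives 180° — the wind blows toward the south.

180°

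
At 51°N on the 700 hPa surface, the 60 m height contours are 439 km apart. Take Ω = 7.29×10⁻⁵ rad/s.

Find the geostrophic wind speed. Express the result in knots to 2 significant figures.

23 knots

Coriolis parameter at 51°N:
f = 2Ω sin φ = 2 × 7.29×10⁻⁵ × sin 51° = 1.13×10⁻⁴ s⁻¹
Height gradient: |∂Z/∂n| = 60 m / 439000 m = 1.37×10⁻⁴
On a pressure surface, geostrophic balance gives V_g = (g/f)|∂Z/∂n|:
V_g = 9.81 × 1.37×10⁻⁴ / 1.13×10⁻⁴ = 11.8 m/s
Converting: 11.8 m/s × 1.944 = 23 knots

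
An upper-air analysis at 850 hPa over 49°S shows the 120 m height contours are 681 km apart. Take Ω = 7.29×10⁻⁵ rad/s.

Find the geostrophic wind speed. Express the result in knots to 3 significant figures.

Coriolis parameter at 49°S:
f = 2Ω sin φ = 2 × 7.29×10⁻⁵ × sin 49° = 1.10×10⁻⁴ s⁻¹
Height gradient: |∂Z/∂n| = 120 m / 681000 m = 1.76×10⁻⁴
On a pressure surface, geostrophic balance gives V_g = (g/f)|∂Z/∂n|:
V_g = 9.81 × 1.76×10⁻⁴ / 1.10×10⁻⁴ = 15.7 m/s
Converting: 15.7 m/s × 1.944 = 30.5 knots

30.5 knots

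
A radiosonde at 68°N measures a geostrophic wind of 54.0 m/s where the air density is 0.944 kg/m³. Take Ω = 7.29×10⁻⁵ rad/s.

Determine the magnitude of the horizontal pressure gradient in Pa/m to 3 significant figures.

Coriolis parameter at 68°N:
f = 2Ω sin φ = 2 × 7.29×10⁻⁵ × sin 68° = 1.35×10⁻⁴ s⁻¹
Geostrophic balance rearranged: |∂P/∂n| = f ρ V_g
|∂P/∂n| = 1.35×10⁻⁴ × 0.944 × 54.0 = 6.89×10⁻³ Pa/m

6.89×10⁻³ Pa/m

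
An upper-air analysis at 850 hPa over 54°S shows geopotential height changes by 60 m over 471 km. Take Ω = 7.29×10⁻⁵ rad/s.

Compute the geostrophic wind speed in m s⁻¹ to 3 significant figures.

10.6 m s⁻¹

Coriolis parameter at 54°S:
f = 2Ω sin φ = 2 × 7.29×10⁻⁵ × sin 54° = 1.18×10⁻⁴ s⁻¹
Height gradient: |∂Z/∂n| = 60 m / 471000 m = 1.27×10⁻⁴
On a pressure surface, geostrophic balance gives V_g = (g/f)|∂Z/∂n|:
V_g = 9.81 × 1.27×10⁻⁴ / 1.18×10⁻⁴ = 10.6 m/s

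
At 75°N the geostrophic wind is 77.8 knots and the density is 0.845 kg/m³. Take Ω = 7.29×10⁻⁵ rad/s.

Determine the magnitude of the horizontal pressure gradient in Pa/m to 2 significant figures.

Coriolis parameter at 75°N:
f = 2Ω sin φ = 2 × 7.29×10⁻⁵ × sin 75° = 1.41×10⁻⁴ s⁻¹
Wind speed in SI: 77.8 knots = 40.0 m/s
Geostrophic balance rearranged: |∂P/∂n| = f ρ V_g
|∂P/∂n| = 1.41×10⁻⁴ × 0.845 × 40.0 = 4.76×10⁻³ Pa/m

4.8×10⁻³ Pa/m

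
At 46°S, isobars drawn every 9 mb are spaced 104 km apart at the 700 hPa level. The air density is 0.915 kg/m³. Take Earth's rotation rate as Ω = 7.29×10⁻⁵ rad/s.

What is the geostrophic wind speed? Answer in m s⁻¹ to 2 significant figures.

Coriolis parameter at 46°S:
f = 2Ω sin φ = 2 × 7.29×10⁻⁵ × sin 46° = 1.05×10⁻⁴ s⁻¹
Pressure gradient: |∂P/∂n| = 900 Pa / 104000 m = 8.65×10⁻³ Pa/m
Geostrophic balance (pressure-gradient force = Coriolis force):
V_g = (1/(fρ)) |∂P/∂n| = 8.65×10⁻³ / (1.05×10⁻⁴ × 0.915) = 90.2 m/s

90 m s⁻¹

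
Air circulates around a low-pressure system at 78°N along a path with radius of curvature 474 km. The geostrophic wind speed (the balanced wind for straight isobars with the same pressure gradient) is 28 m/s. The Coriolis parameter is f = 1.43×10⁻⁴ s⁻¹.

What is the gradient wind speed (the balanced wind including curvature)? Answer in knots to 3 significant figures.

Around a low, centrifugal force acts outward with Coriolis, so pressure-gradient force balances both:
(1/ρ)|∂P/∂n| = fV + V²/R  →  V² + fR·V − fR·V_g = 0
With fR = 1.43×10⁻⁴ × 474×10³ m = 67.8 m/s:
V = [−fR + √((fR)² + 4 fR V_g)]/2 = [−67.8 + √(67.8² + 4×67.8×28)]/2 = 21.3 m/s
Subgeostrophic (V < V_g = 28 m/s), as expected around a low.
Converting: 21.3 m/s × 1.944 = 41.4 knots

41.4 knots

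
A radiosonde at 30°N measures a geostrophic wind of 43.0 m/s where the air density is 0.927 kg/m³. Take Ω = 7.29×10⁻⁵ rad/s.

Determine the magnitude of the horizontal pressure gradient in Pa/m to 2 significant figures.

Coriolis parameter at 30°N:
f = 2Ω sin φ = 2 × 7.29×10⁻⁵ × sin 30° = 7.29×10⁻⁵ s⁻¹
Geostrophic balance rearranged: |∂P/∂n| = f ρ V_g
|∂P/∂n| = 7.29×10⁻⁵ × 0.927 × 43.0 = 2.91×10⁻³ Pa/m

2.9×10⁻³ Pa/m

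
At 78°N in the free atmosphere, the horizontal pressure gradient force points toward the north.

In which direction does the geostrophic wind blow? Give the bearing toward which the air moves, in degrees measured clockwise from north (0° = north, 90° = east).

The pressure-gradient force points toward the north (bearing 000°).
Geostrophic balance: in the Northern Hemisphere the Coriolis force deflects motion to the right, so the geostrophic wind blows 90° to the right of the pressure-gradient force (low pressure on the left).
Rotating 000° by 90° clockwise gives 090° — the wind blows toward the east.

090°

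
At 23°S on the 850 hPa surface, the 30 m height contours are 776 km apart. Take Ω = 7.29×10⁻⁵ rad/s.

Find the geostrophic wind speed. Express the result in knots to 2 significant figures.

Coriolis parameter at 23°S:
f = 2Ω sin φ = 2 × 7.29×10⁻⁵ × sin 23° = 5.70×10⁻⁵ s⁻¹
Height gradient: |∂Z/∂n| = 30 m / 776000 m = 3.87×10⁻⁵
On a pressure surface, geostrophic balance gives V_g = (g/f)|∂Z/∂n|:
V_g = 9.81 × 3.87×10⁻⁵ / 5.70×10⁻⁵ = 6.66 m/s
Converting: 6.66 m/s × 1.944 = 13 knots

13 knots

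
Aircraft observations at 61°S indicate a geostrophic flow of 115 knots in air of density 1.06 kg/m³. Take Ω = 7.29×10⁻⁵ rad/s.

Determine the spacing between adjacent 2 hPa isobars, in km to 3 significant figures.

25.0 km

Coriolis parameter at 61°S:
f = 2Ω sin φ = 2 × 7.29×10⁻⁵ × sin 61° = 1.28×10⁻⁴ s⁻¹
Wind speed in SI: 115 knots = 59.2 m/s
Geostrophic balance rearranged: |∂P/∂n| = f ρ V_g
|∂P/∂n| = 1.28×10⁻⁴ × 1.06 × 59.2 = 8.00×10⁻³ Pa/m
Isobar spacing: Δn = ΔP/|∂P/∂n| = 200 Pa / 8.00×10⁻³ Pa/m = 25010 m ≈ 25.0 km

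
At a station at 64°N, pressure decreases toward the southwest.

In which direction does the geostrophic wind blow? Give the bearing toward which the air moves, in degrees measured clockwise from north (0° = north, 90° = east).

The pressure-gradient force points toward the southwest (bearing 225°).
Geostrophic balance: in the Northern Hemisphere the Coriolis force deflects motion to the right, so the geostrophic wind blows 90° to the right of the pressure-gradient force (low pressure on the left).
Rotating 225° by 90° clockwise gives 315° — the wind blows toward the northwest.

315°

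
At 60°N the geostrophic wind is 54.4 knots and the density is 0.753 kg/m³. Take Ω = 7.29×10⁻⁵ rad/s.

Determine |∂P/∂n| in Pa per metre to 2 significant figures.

2.7×10⁻³ Pa/m

Coriolis parameter at 60°N:
f = 2Ω sin φ = 2 × 7.29×10⁻⁵ × sin 60° = 1.26×10⁻⁴ s⁻¹
Wind speed in SI: 54.4 knots = 28.0 m/s
Geostrophic balance rearranged: |∂P/∂n| = f ρ V_g
|∂P/∂n| = 1.26×10⁻⁴ × 0.753 × 28.0 = 2.66×10⁻³ Pa/m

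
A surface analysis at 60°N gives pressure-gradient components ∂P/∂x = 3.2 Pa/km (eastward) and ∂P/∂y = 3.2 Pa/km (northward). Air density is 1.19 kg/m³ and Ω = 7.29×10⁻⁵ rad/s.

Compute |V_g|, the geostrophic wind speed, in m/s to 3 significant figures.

30.1 m/s

Coriolis parameter at 60°N:
f = 2Ω sin φ = 2 × 7.29×10⁻⁵ × sin 60° = 1.26×10⁻⁴ s⁻¹
Component geostrophic relations (x east, y north):
u_g = −(1/(fρ)) ∂P/∂y,  v_g = (1/(fρ)) ∂P/∂x
u_g = −(3.2×10⁻³)/(1.26×10⁻⁴ × 1.19) = −21.3 m/s;  v_g = (3.2×10⁻³)/(1.26×10⁻⁴ × 1.19) = 21.3 m/s
|V_g| = √(u_g² + v_g²) = 30.1 m/s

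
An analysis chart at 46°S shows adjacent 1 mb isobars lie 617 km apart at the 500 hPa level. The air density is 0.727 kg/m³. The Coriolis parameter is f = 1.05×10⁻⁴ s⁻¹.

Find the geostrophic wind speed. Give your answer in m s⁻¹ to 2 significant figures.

Pressure gradient: |∂P/∂n| = 100 Pa / 617000 m = 1.62×10⁻⁴ Pa/m
Geostrophic balance (pressure-gradient force = Coriolis force):
V_g = (1/(fρ)) |∂P/∂n| = 1.62×10⁻⁴ / (1.05×10⁻⁴ × 0.727) = 2.12 m/s

2.1 m s⁻¹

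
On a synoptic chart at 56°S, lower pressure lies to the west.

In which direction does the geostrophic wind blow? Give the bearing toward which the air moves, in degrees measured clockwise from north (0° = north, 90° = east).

180°

The pressure-gradient force points toward the west (bearing 270°).
Geostrophic balance: in the Southern Hemisphere the Coriolis force deflects motion to the left, so the geostrophic wind blows 90° to the left of the pressure-gradient force (low pressure on the right).
Rotating 270° by 90° counterclockwise gives 180° — the wind blows toward the south.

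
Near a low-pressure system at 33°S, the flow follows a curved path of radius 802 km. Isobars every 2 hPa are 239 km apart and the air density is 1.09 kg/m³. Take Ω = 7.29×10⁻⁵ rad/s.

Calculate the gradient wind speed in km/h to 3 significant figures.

30.7 km/h

Coriolis parameter at 33°S:
f = 2Ω sin φ = 2 × 7.29×10⁻⁵ × sin 33° = 7.94×10⁻⁵ s⁻¹
Pressure gradient: |∂P/∂n| = 200 Pa / 239000 m = 8.37×10⁻⁴ Pa/m
Geostrophic speed: V_g = |∂P/∂n|/(fρ) = 8.37×10⁻⁴/(7.94×10⁻⁵ × 1.09) = 9.67 m/s
Around a low, centrifugal force acts outward with Coriolis, so pressure-gradient force balances both:
(1/ρ)|∂P/∂n| = fV + V²/R  →  V² + fR·V − fR·V_g = 0
With fR = 7.94×10⁻⁵ × 802×10³ m = 63.7 m/s:
V = [−fR + √((fR)² + 4 fR V_g)]/2 = [−63.7 + √(63.7² + 4×63.7×9.67)]/2 = 8.53 m/s
Subgeostrophic (V < V_g = 9.67 m/s), as expected around a low.
Converting: 8.53 m/s × 3.6 = 30.7 km/h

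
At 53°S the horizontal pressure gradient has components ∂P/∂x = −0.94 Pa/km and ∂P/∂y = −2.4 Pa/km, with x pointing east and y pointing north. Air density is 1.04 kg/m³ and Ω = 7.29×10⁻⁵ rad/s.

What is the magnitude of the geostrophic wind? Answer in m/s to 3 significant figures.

Coriolis parameter at 53°S:
f = 2Ω sin φ = 2 × 7.29×10⁻⁵ × sin 53° = 1.16×10⁻⁴ s⁻¹
In the Southern Hemisphere f is negative: f = −1.16×10⁻⁴ s⁻¹.
Component geostrophic relations (x east, y north):
u_g = −(1/(fρ)) ∂P/∂y,  v_g = (1/(fρ)) ∂P/∂x
u_g = −(−2.4×10⁻³)/(−1.16×10⁻⁴ × 1.04) = −19.8 m/s;  v_g = (−0.94×10⁻³)/(−1.16×10⁻⁴ × 1.04) = 7.76 m/s
|V_g| = √(u_g² + v_g²) = 21.3 m/s

21.3 m/s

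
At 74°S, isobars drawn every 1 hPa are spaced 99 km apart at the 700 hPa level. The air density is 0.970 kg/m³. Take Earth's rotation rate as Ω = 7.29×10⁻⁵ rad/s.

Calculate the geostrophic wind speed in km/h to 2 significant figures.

27 km/h

Coriolis parameter at 74°S:
f = 2Ω sin φ = 2 × 7.29×10⁻⁵ × sin 74° = 1.40×10⁻⁴ s⁻¹
Pressure gradient: |∂P/∂n| = 100 Pa / 99000 m = 1.01×10⁻³ Pa/m
Geostrophic balance (pressure-gradient force = Coriolis force):
V_g = (1/(fρ)) |∂P/∂n| = 1.01×10⁻³ / (1.40×10⁻⁴ × 0.970) = 7.43 m/s
Converting: 7.43 m/s × 3.6 = 27 km/h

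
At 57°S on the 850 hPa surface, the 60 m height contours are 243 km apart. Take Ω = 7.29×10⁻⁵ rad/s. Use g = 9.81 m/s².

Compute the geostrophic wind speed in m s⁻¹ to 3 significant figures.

Coriolis parameter at 57°S:
f = 2Ω sin φ = 2 × 7.29×10⁻⁵ × sin 57° = 1.22×10⁻⁴ s⁻¹
Height gradient: |∂Z/∂n| = 60 m / 243000 m = 2.47×10⁻⁴
On a pressure surface, geostrophic balance gives V_g = (g/f)|∂Z/∂n|:
V_g = 9.81 × 2.47×10⁻⁴ / 1.22×10⁻⁴ = 19.8 m/s

19.8 m s⁻¹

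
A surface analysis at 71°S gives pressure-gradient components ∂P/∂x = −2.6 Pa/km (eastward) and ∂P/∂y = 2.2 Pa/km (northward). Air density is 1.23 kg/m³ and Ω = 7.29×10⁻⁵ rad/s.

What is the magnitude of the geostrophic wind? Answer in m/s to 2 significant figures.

Coriolis parameter at 71°S:
f = 2Ω sin φ = 2 × 7.29×10⁻⁵ × sin 71° = 1.38×10⁻⁴ s⁻¹
In the Southern Hemisphere f is negative: f = −1.38×10⁻⁴ s⁻¹.
Component geostrophic relations (x east, y north):
u_g = −(1/(fρ)) ∂P/∂y,  v_g = (1/(fρ)) ∂P/∂x
u_g = −(2.2×10⁻³)/(−1.38×10⁻⁴ × 1.23) = 13.0 m/s;  v_g = (−2.6×10⁻³)/(−1.38×10⁻⁴ × 1.23) = 15.3 m/s
|V_g| = √(u_g² + v_g²) = 20.1 m/s

20 m/s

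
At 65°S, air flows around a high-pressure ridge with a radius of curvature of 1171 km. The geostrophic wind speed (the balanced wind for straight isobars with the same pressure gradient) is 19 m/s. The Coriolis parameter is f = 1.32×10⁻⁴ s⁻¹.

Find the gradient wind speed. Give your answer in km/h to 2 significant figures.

Around a high, pressure-gradient force acts outward with centrifugal, so Coriolis balances both:
fV = (1/ρ)|∂P/∂n| + V²/R  →  V² − fR·V + fR·V_g = 0
With fR = 1.32×10⁻⁴ × 1171×10³ m = 155 m/s:
V = [fR − √((fR)² − 4 fR V_g)]/2 = [155 − √(155² − 4×155×19)]/2 = 22.2 m/s
Supergeostrophic (V > V_g = 19 m/s), as expected around a high.
Converting: 22.2 m/s × 3.6 = 80 km/h

80 km/h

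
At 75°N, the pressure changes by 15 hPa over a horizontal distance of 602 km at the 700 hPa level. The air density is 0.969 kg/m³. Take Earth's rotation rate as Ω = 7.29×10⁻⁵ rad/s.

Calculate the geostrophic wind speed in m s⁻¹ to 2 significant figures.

18 m s⁻¹

Coriolis parameter at 75°N:
f = 2Ω sin φ = 2 × 7.29×10⁻⁵ × sin 75° = 1.41×10⁻⁴ s⁻¹
Pressure gradient: |∂P/∂n| = 1500 Pa / 602000 m = 2.49×10⁻³ Pa/m
Geostrophic balance (pressure-gradient force = Coriolis force):
V_g = (1/(fρ)) |∂P/∂n| = 2.49×10⁻³ / (1.41×10⁻⁴ × 0.969) = 18.3 m/s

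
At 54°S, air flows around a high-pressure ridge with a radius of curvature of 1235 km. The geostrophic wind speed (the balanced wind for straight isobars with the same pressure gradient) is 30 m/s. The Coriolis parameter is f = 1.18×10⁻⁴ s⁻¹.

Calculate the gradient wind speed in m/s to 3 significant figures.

Around a high, pressure-gradient force acts outward with centrifugal, so Coriolis balances both:
fV = (1/ρ)|∂P/∂n| + V²/R  →  V² − fR·V + fR·V_g = 0
With fR = 1.18×10⁻⁴ × 1235×10³ m = 146 m/s:
V = [fR − √((fR)² − 4 fR V_g)]/2 = [146 − √(146² − 4×146×30)]/2 = 42.2 m/s
Supergeostrophic (V > V_g = 30 m/s), as expected around a high.

42.2 m/s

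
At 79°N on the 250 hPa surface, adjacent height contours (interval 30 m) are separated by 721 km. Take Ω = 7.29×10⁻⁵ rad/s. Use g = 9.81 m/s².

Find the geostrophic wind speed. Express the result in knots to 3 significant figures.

Coriolis parameter at 79°N:
f = 2Ω sin φ = 2 × 7.29×10⁻⁵ × sin 79° = 1.43×10⁻⁴ s⁻¹
Height gradient: |∂Z/∂n| = 30 m / 721000 m = 4.16×10⁻⁵
On a pressure surface, geostrophic balance gives V_g = (g/f)|∂Z/∂n|:
V_g = 9.81 × 4.16×10⁻⁵ / 1.43×10⁻⁴ = 2.85 m/s
Converting: 2.85 m/s × 1.944 = 5.54 knots

5.54 knots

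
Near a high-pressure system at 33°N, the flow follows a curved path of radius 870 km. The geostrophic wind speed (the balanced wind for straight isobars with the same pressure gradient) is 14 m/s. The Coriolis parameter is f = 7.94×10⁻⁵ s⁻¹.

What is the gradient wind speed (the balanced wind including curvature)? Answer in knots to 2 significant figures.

38 knots

Around a high, pressure-gradient force acts outward with centrifugal, so Coriolis balances both:
fV = (1/ρ)|∂P/∂n| + V²/R  →  V² − fR·V + fR·V_g = 0
With fR = 7.94×10⁻⁵ × 870×10³ m = 69.1 m/s:
V = [fR − √((fR)² − 4 fR V_g)]/2 = [69.1 − √(69.1² − 4×69.1×14)]/2 = 19.5 m/s
Supergeostrophic (V > V_g = 14 m/s), as expected around a high.
Converting: 19.5 m/s × 1.944 = 38 knots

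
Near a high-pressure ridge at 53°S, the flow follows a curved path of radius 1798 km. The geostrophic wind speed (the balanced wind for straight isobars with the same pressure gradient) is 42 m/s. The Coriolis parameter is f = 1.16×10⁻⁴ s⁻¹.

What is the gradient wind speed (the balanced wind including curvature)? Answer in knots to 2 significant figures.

110 knots

Around a high, pressure-gradient force acts outward with centrifugal, so Coriolis balances both:
fV = (1/ρ)|∂P/∂n| + V²/R  →  V² − fR·V + fR·V_g = 0
With fR = 1.16×10⁻⁴ × 1798×10³ m = 209 m/s:
V = [fR − √((fR)² − 4 fR V_g)]/2 = [209 − √(209² − 4×209×42)]/2 = 58.3 m/s
Supergeostrophic (V > V_g = 42 m/s), as expected around a high.
Converting: 58.3 m/s × 1.944 = 110 knots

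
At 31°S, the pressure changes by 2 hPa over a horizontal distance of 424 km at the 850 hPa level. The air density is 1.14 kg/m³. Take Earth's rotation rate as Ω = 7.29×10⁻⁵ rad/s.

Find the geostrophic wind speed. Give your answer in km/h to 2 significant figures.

Coriolis parameter at 31°S:
f = 2Ω sin φ = 2 × 7.29×10⁻⁵ × sin 31° = 7.51×10⁻⁵ s⁻¹
Pressure gradient: |∂P/∂n| = 200 Pa / 424000 m = 4.72×10⁻⁴ Pa/m
Geostrophic balance (pressure-gradient force = Coriolis force):
V_g = (1/(fρ)) |∂P/∂n| = 4.72×10⁻⁴ / (7.51×10⁻⁵ × 1.14) = 5.51 m/s
Converting: 5.51 m/s × 3.6 = 20 km/h

20 km/h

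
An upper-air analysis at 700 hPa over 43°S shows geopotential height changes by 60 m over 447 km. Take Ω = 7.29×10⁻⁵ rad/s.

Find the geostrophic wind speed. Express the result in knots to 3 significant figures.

Coriolis parameter at 43°S:
f = 2Ω sin φ = 2 × 7.29×10⁻⁵ × sin 43° = 9.94×10⁻⁵ s⁻¹
Height gradient: |∂Z/∂n| = 60 m / 447000 m = 1.34×10⁻⁴
On a pressure surface, geostrophic balance gives V_g = (g/f)|∂Z/∂n|:
V_g = 9.81 × 1.34×10⁻⁴ / 9.94×10⁻⁵ = 13.2 m/s
Converting: 13.2 m/s × 1.944 = 25.7 knots

25.7 knots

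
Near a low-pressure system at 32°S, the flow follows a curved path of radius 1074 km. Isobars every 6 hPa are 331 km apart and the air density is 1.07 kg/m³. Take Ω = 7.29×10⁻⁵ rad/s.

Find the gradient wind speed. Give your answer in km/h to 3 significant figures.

64.9 km/h

Coriolis parameter at 32°S:
f = 2Ω sin φ = 2 × 7.29×10⁻⁵ × sin 32° = 7.73×10⁻⁵ s⁻¹
Pressure gradient: |∂P/∂n| = 600 Pa / 331000 m = 1.81×10⁻³ Pa/m
Geostrophic speed: V_g = |∂P/∂n|/(fρ) = 1.81×10⁻³/(7.73×10⁻⁵ × 1.07) = 21.9 m/s
Around a low, centrifugal force acts outward with Coriolis, so pressure-gradient force balances both:
(1/ρ)|∂P/∂n| = fV + V²/R  →  V² + fR·V − fR·V_g = 0
With fR = 7.73×10⁻⁵ × 1074×10³ m = 83.0 m/s:
V = [−fR + √((fR)² + 4 fR V_g)]/2 = [−83.0 + √(83.0² + 4×83.0×21.9)]/2 = 18 m/s
Subgeostrophic (V < V_g = 21.9 m/s), as expected around a low.
Converting: 18 m/s × 3.6 = 64.9 km/h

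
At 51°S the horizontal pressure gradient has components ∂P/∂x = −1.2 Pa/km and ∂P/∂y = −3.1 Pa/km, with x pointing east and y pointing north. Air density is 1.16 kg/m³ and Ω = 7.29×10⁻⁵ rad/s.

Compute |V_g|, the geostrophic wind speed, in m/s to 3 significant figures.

25.3 m/s

Coriolis parameter at 51°S:
f = 2Ω sin φ = 2 × 7.29×10⁻⁵ × sin 51° = 1.13×10⁻⁴ s⁻¹
In the Southern Hemisphere f is negative: f = −1.13×10⁻⁴ s⁻¹.
Component geostrophic relations (x east, y north):
u_g = −(1/(fρ)) ∂P/∂y,  v_g = (1/(fρ)) ∂P/∂x
u_g = −(−3.1×10⁻³)/(−1.13×10⁻⁴ × 1.16) = −23.6 m/s;  v_g = (−1.2×10⁻³)/(−1.13×10⁻⁴ × 1.16) = 9.13 m/s
|V_g| = √(u_g² + v_g²) = 25.3 m/s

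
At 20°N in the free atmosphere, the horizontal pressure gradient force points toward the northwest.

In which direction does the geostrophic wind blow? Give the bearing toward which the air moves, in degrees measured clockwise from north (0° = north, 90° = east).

The pressure-gradient force points toward the northwest (bearing 315°).
Geostrophic balance: in the Northern Hemisphere the Coriolis force deflects motion to the right, so the geostrophic wind blows 90° to the right of the pressure-gradient force (low pressure on the left).
Rotating 315° by 90° clockwise gives 045° — the wind blows toward the northeast.

045°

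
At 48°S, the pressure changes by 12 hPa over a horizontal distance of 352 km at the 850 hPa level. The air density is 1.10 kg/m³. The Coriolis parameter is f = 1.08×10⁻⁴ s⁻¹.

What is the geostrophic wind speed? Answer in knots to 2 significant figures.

Pressure gradient: |∂P/∂n| = 1200 Pa / 352000 m = 3.41×10⁻³ Pa/m
Geostrophic balance (pressure-gradient force = Coriolis force):
V_g = (1/(fρ)) |∂P/∂n| = 3.41×10⁻³ / (1.08×10⁻⁴ × 1.10) = 28.7 m/s
Converting: 28.7 m/s × 1.944 = 56 knots

56 knots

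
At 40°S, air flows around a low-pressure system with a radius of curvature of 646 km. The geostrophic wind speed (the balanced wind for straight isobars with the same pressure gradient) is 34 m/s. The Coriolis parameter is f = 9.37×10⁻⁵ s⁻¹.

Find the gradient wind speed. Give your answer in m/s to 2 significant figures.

24 m/s

Around a low, centrifugal force acts outward with Coriolis, so pressure-gradient force balances both:
(1/ρ)|∂P/∂n| = fV + V²/R  →  V² + fR·V − fR·V_g = 0
With fR = 9.37×10⁻⁵ × 646×10³ m = 60.5 m/s:
V = [−fR + √((fR)² + 4 fR V_g)]/2 = [−60.5 + √(60.5² + 4×60.5×34)]/2 = 24.3 m/s
Subgeostrophic (V < V_g = 34 m/s), as expected around a low.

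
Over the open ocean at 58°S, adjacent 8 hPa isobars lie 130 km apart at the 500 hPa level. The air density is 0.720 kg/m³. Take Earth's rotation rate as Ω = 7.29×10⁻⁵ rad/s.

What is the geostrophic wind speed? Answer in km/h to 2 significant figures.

Coriolis parameter at 58°S:
f = 2Ω sin φ = 2 × 7.29×10⁻⁵ × sin 58° = 1.24×10⁻⁴ s⁻¹
Pressure gradient: |∂P/∂n| = 800 Pa / 130000 m = 6.15×10⁻³ Pa/m
Geostrophic balance (pressure-gradient force = Coriolis force):
V_g = (1/(fρ)) |∂P/∂n| = 6.15×10⁻³ / (1.24×10⁻⁴ × 0.720) = 69.1 m/s
Converting: 69.1 m/s × 3.6 = 250 km/h

250 km/h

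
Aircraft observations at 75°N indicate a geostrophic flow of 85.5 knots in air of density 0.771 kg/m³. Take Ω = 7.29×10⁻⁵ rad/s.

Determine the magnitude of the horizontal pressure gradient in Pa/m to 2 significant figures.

Coriolis parameter at 75°N:
f = 2Ω sin φ = 2 × 7.29×10⁻⁵ × sin 75° = 1.41×10⁻⁴ s⁻¹
Wind speed in SI: 85.5 knots = 44.0 m/s
Geostrophic balance rearranged: |∂P/∂n| = f ρ V_g
|∂P/∂n| = 1.41×10⁻⁴ × 0.771 × 44.0 = 4.78×10⁻³ Pa/m

4.8×10⁻³ Pa/m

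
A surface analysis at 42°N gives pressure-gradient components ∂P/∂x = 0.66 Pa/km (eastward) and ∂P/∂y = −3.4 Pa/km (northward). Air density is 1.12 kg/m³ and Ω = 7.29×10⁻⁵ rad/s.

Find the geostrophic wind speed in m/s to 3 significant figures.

31.7 m/s

Coriolis parameter at 42°N:
f = 2Ω sin φ = 2 × 7.29×10⁻⁵ × sin 42° = 9.76×10⁻⁵ s⁻¹
Component geostrophic relations (x east, y north):
u_g = −(1/(fρ)) ∂P/∂y,  v_g = (1/(fρ)) ∂P/∂x
u_g = −(−3.4×10⁻³)/(9.76×10⁻⁵ × 1.12) = 31.1 m/s;  v_g = (0.66×10⁻³)/(9.76×10⁻⁵ × 1.12) = 6.04 m/s
|V_g| = √(u_g² + v_g²) = 31.7 m/s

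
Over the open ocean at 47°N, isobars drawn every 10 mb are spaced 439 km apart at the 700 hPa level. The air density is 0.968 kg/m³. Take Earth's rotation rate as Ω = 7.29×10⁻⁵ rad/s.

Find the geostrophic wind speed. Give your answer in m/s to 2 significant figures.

Coriolis parameter at 47°N:
f = 2Ω sin φ = 2 × 7.29×10⁻⁵ × sin 47° = 1.07×10⁻⁴ s⁻¹
Pressure gradient: |∂P/∂n| = 1000 Pa / 439000 m = 2.28×10⁻³ Pa/m
Geostrophic balance (pressure-gradient force = Coriolis force):
V_g = (1/(fρ)) |∂P/∂n| = 2.28×10⁻³ / (1.07×10⁻⁴ × 0.968) = 22.1 m/s

22 m/s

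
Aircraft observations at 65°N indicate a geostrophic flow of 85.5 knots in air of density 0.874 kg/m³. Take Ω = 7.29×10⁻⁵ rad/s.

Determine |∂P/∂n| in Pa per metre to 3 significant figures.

5.08×10⁻³ Pa/m

Coriolis parameter at 65°N:
f = 2Ω sin φ = 2 × 7.29×10⁻⁵ × sin 65° = 1.32×10⁻⁴ s⁻¹
Wind speed in SI: 85.5 knots = 44.0 m/s
Geostrophic balance rearranged: |∂P/∂n| = f ρ V_g
|∂P/∂n| = 1.32×10⁻⁴ × 0.874 × 44.0 = 5.08×10⁻³ Pa/m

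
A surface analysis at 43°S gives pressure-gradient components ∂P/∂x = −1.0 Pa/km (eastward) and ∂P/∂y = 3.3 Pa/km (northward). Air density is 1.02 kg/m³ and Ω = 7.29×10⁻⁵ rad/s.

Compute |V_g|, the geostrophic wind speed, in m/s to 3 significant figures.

34.0 m/s

Coriolis parameter at 43°S:
f = 2Ω sin φ = 2 × 7.29×10⁻⁵ × sin 43° = 9.94×10⁻⁵ s⁻¹
In the Southern Hemisphere f is negative: f = −9.94×10⁻⁵ s⁻¹.
Component geostrophic relations (x east, y north):
u_g = −(1/(fρ)) ∂P/∂y,  v_g = (1/(fρ)) ∂P/∂x
u_g = −(3.3×10⁻³)/(−9.94×10⁻⁵ × 1.02) = 32.5 m/s;  v_g = (−1.0×10⁻³)/(−9.94×10⁻⁵ × 1.02) = 9.86 m/s
|V_g| = √(u_g² + v_g²) = 34.0 m/s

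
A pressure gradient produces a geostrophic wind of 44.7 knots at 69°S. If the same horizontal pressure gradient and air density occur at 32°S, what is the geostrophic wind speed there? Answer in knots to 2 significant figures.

With the same pressure gradient and density, V_g ∝ 1/f ∝ 1/sin φ.
V₂ = V₁ · sin φ₁ / sin φ₂ = 44.7 × sin 69° / sin 32°
V₂ = 44.7 × 0.9336/0.5299 = 79 knots

79 knots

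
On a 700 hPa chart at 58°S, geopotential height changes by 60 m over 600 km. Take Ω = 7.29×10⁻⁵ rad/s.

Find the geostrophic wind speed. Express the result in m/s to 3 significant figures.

Coriolis parameter at 58°S:
f = 2Ω sin φ = 2 × 7.29×10⁻⁵ × sin 58° = 1.24×10⁻⁴ s⁻¹
Height gradient: |∂Z/∂n| = 60 m / 600000 m = 1.00×10⁻⁴
On a pressure surface, geostrophic balance gives V_g = (g/f)|∂Z/∂n|:
V_g = 9.81 × 1.00×10⁻⁴ / 1.24×10⁻⁴ = 7.93 m/s

7.93 m/s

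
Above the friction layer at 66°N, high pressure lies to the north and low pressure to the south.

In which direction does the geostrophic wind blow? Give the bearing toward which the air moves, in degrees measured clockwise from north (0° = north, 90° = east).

270°

The pressure-gradient force points toward the south (bearing 180°).
Geostrophic balance: in the Northern Hemisphere the Coriolis force deflects motion to the right, so the geostrophic wind blows 90° to the right of the pressure-gradient force (low pressure on the left).
Rotating 180° by 90° clockwise gives 270° — the wind blows toward the west.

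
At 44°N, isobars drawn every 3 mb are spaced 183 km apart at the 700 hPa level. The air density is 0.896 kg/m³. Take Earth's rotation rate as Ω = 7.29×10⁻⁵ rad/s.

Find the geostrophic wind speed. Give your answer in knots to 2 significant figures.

Coriolis parameter at 44°N:
f = 2Ω sin φ = 2 × 7.29×10⁻⁵ × sin 44° = 1.01×10⁻⁴ s⁻¹
Pressure gradient: |∂P/∂n| = 300 Pa / 183000 m = 1.64×10⁻³ Pa/m
Geostrophic balance (pressure-gradient force = Coriolis force):
V_g = (1/(fρ)) |∂P/∂n| = 1.64×10⁻³ / (1.01×10⁻⁴ × 0.896) = 18.1 m/s
Converting: 18.1 m/s × 1.944 = 35 knots

35 knots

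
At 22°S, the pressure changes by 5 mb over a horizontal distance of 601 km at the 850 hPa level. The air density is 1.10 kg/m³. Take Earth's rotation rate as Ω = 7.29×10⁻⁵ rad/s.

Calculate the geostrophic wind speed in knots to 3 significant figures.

26.9 knots

Coriolis parameter at 22°S:
f = 2Ω sin φ = 2 × 7.29×10⁻⁵ × sin 22° = 5.46×10⁻⁵ s⁻¹
Pressure gradient: |∂P/∂n| = 500 Pa / 601000 m = 8.32×10⁻⁴ Pa/m
Geostrophic balance (pressure-gradient force = Coriolis force):
V_g = (1/(fρ)) |∂P/∂n| = 8.32×10⁻⁴ / (5.46×10⁻⁵ × 1.10) = 13.8 m/s
Converting: 13.8 m/s × 1.944 = 26.9 knots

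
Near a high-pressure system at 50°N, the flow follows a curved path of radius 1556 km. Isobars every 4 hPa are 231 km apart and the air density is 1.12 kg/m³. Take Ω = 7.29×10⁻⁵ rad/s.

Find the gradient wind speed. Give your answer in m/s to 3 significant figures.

Coriolis parameter at 50°N:
f = 2Ω sin φ = 2 × 7.29×10⁻⁵ × sin 50° = 1.12×10⁻⁴ s⁻¹
Pressure gradient: |∂P/∂n| = 400 Pa / 231000 m = 1.73×10⁻³ Pa/m
Geostrophic speed: V_g = |∂P/∂n|/(fρ) = 1.73×10⁻³/(1.12×10⁻⁴ × 1.12) = 13.8 m/s
Around a high, pressure-gradient force acts outward with centrifugal, so Coriolis balances both:
fV = (1/ρ)|∂P/∂n| + V²/R  →  V² − fR·V + fR·V_g = 0
With fR = 1.12×10⁻⁴ × 1556×10³ m = 174 m/s:
V = [fR − √((fR)² − 4 fR V_g)]/2 = [174 − √(174² − 4×174×13.8)]/2 = 15.2 m/s
Supergeostrophic (V > V_g = 13.8 m/s), as expected around a high.

15.2 m/s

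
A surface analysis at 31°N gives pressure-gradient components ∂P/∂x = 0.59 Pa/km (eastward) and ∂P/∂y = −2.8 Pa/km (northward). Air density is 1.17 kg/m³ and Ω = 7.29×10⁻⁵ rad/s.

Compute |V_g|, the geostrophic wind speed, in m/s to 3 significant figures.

Coriolis parameter at 31°N:
f = 2Ω sin φ = 2 × 7.29×10⁻⁵ × sin 31° = 7.51×10⁻⁵ s⁻¹
Component geostrophic relations (x east, y north):
u_g = −(1/(fρ)) ∂P/∂y,  v_g = (1/(fρ)) ∂P/∂x
u_g = −(−2.8×10⁻³)/(7.51×10⁻⁵ × 1.17) = 31.9 m/s;  v_g = (0.59×10⁻³)/(7.51×10⁻⁵ × 1.17) = 6.72 m/s
|V_g| = √(u_g² + v_g²) = 32.6 m/s

32.6 m/s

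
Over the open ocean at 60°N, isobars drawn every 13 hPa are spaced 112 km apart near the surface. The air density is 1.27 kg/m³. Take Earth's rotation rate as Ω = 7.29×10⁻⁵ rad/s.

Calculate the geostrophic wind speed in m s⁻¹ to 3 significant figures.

Coriolis parameter at 60°N:
f = 2Ω sin φ = 2 × 7.29×10⁻⁵ × sin 60° = 1.26×10⁻⁴ s⁻¹
Pressure gradient: |∂P/∂n| = 1300 Pa / 112000 m = 1.16×10⁻² Pa/m
Geostrophic balance (pressure-gradient force = Coriolis force):
V_g = (1/(fρ)) |∂P/∂n| = 1.16×10⁻² / (1.26×10⁻⁴ × 1.27) = 72.4 m/s

72.4 m s⁻¹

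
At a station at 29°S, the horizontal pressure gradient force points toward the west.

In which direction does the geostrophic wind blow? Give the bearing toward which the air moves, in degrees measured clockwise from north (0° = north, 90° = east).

The pressure-gradient force points toward the west (bearing 270°).
Geostrophic balance: in the Southern Hemisphere the Coriolis force deflects motion to the left, so the geostrophic wind blows 90° to the left of the pressure-gradient force (low pressure on the right).
Rotating 270° by 90° counterclockwise gives 180° — the wind blows toward the south.

180°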